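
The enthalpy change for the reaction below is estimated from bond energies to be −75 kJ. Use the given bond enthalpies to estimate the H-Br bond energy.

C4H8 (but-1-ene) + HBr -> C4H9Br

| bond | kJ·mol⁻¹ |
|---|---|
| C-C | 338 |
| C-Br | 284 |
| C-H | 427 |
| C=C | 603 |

D(H-Br) ≈ 371 kJ/mol

Let D be the H-Br bond energy.
Σ(broken) = 2×338 + 8×427 + 1×603 + 1×D = 4695 + D
Σ(formed) = 1×284 + 3×338 + 9×427 = 5141
ΔH = Σ(broken) − Σ(formed) = (4695 + D) − (5141) = −446 + D
Setting this equal to −75 kJ gives D = 371 kJ/mol.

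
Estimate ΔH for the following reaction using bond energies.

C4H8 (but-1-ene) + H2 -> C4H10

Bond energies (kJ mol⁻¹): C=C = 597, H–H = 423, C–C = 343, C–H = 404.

ΔH ≈ −131 kJ

Bonds broken (reactants):
  C–C: 2 × 343 = 686
  C–H: 8 × 404 = 3232
  C=C: 1 × 597 = 597
  H–H: 1 × 423 = 423
  Σ(broken) = 4938 kJ
Bonds formed (products):
  C–C: 3 × 343 = 1029
  C–H: 10 × 404 = 4040
  Σ(formed) = 5069 kJ
ΔH = Σ(broken) − Σ(formed) = 4938 − 5069 = −131 kJ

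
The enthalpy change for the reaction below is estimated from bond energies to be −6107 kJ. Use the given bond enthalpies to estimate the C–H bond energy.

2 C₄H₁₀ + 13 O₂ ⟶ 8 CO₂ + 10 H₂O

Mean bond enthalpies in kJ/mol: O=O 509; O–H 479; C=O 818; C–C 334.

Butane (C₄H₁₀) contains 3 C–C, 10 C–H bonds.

D(C–H) ≈ 397 kJ/mol

Let D be the C–H bond energy.
Σ(broken) = 6×334 + 20×D + 13×509 = 8621 + 20D
Σ(formed) = 16×818 + 20×479 = 22668
ΔH = Σ(broken) − Σ(formed) = (8621 + 20D) − (22668) = −14047 + 20D
Setting this equal to −6107 kJ gives 20D = 7940, so D = 397 kJ/mol.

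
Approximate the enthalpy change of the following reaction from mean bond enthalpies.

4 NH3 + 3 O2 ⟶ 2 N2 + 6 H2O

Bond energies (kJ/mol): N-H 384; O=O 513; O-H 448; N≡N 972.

Bonds broken (reactants):
  N-H: 12 × 384 = 4608
  O=O: 3 × 513 = 1539
  Σ(broken) = 6147 kJ
Bonds formed (products):
  N≡N: 2 × 972 = 1944
  O-H: 12 × 448 = 5376
  Σ(formed) = 7320 kJ
ΔH = Σ(broken) − Σ(formed) = 6147 − 7320 = −1173 kJ

ΔH ≈ −1173 kJ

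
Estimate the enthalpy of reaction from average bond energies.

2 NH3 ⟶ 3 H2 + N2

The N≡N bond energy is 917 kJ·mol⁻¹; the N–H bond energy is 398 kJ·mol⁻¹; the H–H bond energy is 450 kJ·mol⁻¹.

ΔH ≈ +121 kJ

Bonds broken (reactants):
  N–H: 6 × 398 = 2388
  Σ(broken) = 2388 kJ
Bonds formed (products):
  H–H: 3 × 450 = 1350
  N≡N: 1 × 917 = 917
  Σ(formed) = 2267 kJ
ΔH = Σ(broken) − Σ(formed) = 2388 − 2267 = +121 kJ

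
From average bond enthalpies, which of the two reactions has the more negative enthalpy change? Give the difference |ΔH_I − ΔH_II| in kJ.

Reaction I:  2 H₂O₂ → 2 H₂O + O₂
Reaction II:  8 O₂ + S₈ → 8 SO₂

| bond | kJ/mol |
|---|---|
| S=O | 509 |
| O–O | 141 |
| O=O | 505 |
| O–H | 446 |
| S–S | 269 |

Reaction I:
  Bonds broken (reactants):
    O–H: 4 × 446 = 1784
    O–O: 2 × 141 = 282
    Σ(broken) = 2066 kJ
  Bonds formed (products):
    O–H: 4 × 446 = 1784
    O=O: 1 × 505 = 505
    Σ(formed) = 2289 kJ
  ΔH_I = 2066 − 2289 = −223 kJ
Reaction II:
  Bonds broken (reactants):
    O=O: 8 × 505 = 4040
    S–S: 8 × 269 = 2152
    Σ(broken) = 6192 kJ
  Bonds formed (products):
    S=O: 16 × 509 = 8144
    Σ(formed) = 8144 kJ
  ΔH_II = 6192 − 8144 = −1952 kJ
ΔH_I − ΔH_II = +1729 kJ, so reaction II has the more negative ΔH; |ΔH_I − ΔH_II| = 1729 kJ.

Reaction II, by 1729 kJ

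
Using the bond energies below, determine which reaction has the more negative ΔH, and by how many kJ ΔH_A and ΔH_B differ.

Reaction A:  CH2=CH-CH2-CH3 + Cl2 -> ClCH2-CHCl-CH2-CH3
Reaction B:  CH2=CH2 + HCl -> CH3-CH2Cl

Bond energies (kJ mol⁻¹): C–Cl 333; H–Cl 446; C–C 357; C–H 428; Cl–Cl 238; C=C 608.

Reaction A:
  Bonds broken (reactants):
    C–C: 2 × 357 = 714
    C–H: 8 × 428 = 3424
    C=C: 1 × 608 = 608
    Cl–Cl: 1 × 238 = 238
    Σ(broken) = 4984 kJ
  Bonds formed (products):
    C–C: 3 × 357 = 1071
    C–Cl: 2 × 333 = 666
    C–H: 8 × 428 = 3424
    Σ(formed) = 5161 kJ
  ΔH_A = 4984 − 5161 = −177 kJ
Reaction B:
  Bonds broken (reactants):
    C–H: 4 × 428 = 1712
    C=C: 1 × 608 = 608
    H–Cl: 1 × 446 = 446
    Σ(broken) = 2766 kJ
  Bonds formed (products):
    C–C: 1 × 357 = 357
    C–Cl: 1 × 333 = 333
    C–H: 5 × 428 = 2140
    Σ(formed) = 2830 kJ
  ΔH_B = 2766 − 2830 = −64 kJ
ΔH_A − ΔH_B = −113 kJ, so reaction A has the more negative ΔH; |ΔH_A − ΔH_B| = 113 kJ.

Reaction A, by 113 kJ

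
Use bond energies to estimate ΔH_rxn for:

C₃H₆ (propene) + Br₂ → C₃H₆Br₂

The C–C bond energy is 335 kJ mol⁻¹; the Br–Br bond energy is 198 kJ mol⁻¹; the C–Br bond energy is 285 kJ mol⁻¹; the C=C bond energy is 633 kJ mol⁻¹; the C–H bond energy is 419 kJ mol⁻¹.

ΔH ≈ −74 kJ

Bonds broken (reactants):
  Br–Br: 1 × 198 = 198
  C–C: 1 × 335 = 335
  C–H: 6 × 419 = 2514
  C=C: 1 × 633 = 633
  Σ(broken) = 3680 kJ
Bonds formed (products):
  C–Br: 2 × 285 = 570
  C–C: 2 × 335 = 670
  C–H: 6 × 419 = 2514
  Σ(formed) = 3754 kJ
ΔH = Σ(broken) − Σ(formed) = 3680 − 3754 = −74 kJ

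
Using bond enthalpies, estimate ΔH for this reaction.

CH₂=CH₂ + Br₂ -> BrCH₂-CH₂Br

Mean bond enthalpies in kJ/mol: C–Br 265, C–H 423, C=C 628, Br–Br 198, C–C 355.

Bonds broken (reactants):
  Br–Br: 1 × 198 = 198
  C–H: 4 × 423 = 1692
  C=C: 1 × 628 = 628
  Σ(broken) = 2518 kJ
Bonds formed (products):
  C–Br: 2 × 265 = 530
  C–C: 1 × 355 = 355
  C–H: 4 × 423 = 1692
  Σ(formed) = 2577 kJ
ΔH = Σ(broken) − Σ(formed) = 2518 − 2577 = −59 kJ

ΔH ≈ −59 kJ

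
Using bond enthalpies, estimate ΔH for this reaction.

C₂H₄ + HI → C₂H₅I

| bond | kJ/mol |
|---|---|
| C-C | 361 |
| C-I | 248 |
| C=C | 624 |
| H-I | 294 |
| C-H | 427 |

Bonds broken (reactants):
  C-H: 4 × 427 = 1708
  C=C: 1 × 624 = 624
  H-I: 1 × 294 = 294
  Σ(broken) = 2626 kJ
Bonds formed (products):
  C-C: 1 × 361 = 361
  C-H: 5 × 427 = 2135
  C-I: 1 × 248 = 248
  Σ(formed) = 2744 kJ
ΔH = Σ(broken) − Σ(formed) = 2626 − 2744 = −118 kJ

ΔH ≈ −118 kJ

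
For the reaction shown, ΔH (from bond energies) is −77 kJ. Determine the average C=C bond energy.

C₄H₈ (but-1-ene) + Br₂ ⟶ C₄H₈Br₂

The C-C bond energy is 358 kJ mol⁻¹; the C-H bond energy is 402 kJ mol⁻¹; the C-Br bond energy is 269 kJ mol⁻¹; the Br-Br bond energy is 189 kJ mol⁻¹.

Let D be the C=C bond energy.
Σ(broken) = 1×189 + 2×358 + 8×402 + 1×D = 4121 + D
Σ(formed) = 2×269 + 3×358 + 8×402 = 4828
ΔH = Σ(broken) − Σ(formed) = (4121 + D) − (4828) = −707 + D
Setting this equal to −77 kJ gives D = 630 kJ/mol.

D(C=C) ≈ 630 kJ/mol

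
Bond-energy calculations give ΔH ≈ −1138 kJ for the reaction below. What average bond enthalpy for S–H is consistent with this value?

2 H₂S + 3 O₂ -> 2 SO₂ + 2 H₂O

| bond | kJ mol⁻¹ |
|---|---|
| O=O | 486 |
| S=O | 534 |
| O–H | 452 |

D(S–H) ≈ 337 kJ/mol

Let D be the S–H bond energy.
Σ(broken) = 3×486 + 4×D = 1458 + 4D
Σ(formed) = 4×452 + 4×534 = 3944
ΔH = Σ(broken) − Σ(formed) = (1458 + 4D) − (3944) = −2486 + 4D
Setting this equal to −1138 kJ gives 4D = 1348, so D = 337 kJ/mol.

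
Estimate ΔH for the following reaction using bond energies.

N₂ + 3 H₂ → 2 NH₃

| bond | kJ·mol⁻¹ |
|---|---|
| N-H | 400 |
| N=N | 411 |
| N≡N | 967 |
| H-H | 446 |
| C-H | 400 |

ΔH ≈ −95 kJ

Bonds broken (reactants):
  H-H: 3 × 446 = 1338
  N≡N: 1 × 967 = 967
  Σ(broken) = 2305 kJ
Bonds formed (products):
  N-H: 6 × 400 = 2400
  Σ(formed) = 2400 kJ
ΔH = Σ(broken) − Σ(formed) = 2305 − 2400 = −95 kJ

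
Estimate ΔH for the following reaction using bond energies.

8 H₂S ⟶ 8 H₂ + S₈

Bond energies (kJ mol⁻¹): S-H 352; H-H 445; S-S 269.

ΔH ≈ −80 kJ

Bonds broken (reactants):
  S-H: 16 × 352 = 5632
  Σ(broken) = 5632 kJ
Bonds formed (products):
  H-H: 8 × 445 = 3560
  S-S: 8 × 269 = 2152
  Σ(formed) = 5712 kJ
ΔH = Σ(broken) − Σ(formed) = 5632 − 5712 = −80 kJ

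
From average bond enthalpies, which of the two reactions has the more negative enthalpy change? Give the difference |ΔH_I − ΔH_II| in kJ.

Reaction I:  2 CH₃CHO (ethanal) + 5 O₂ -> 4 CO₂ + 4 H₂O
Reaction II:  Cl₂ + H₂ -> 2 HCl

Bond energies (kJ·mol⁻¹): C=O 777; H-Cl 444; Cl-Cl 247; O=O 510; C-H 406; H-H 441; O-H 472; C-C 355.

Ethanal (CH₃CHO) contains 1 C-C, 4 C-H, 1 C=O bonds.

Reaction I:
  Bonds broken (reactants):
    C-C: 2 × 355 = 710
    C-H: 8 × 406 = 3248
    C=O: 2 × 777 = 1554
    O=O: 5 × 510 = 2550
    Σ(broken) = 8062 kJ
  Bonds formed (products):
    C=O: 8 × 777 = 6216
    O-H: 8 × 472 = 3776
    Σ(formed) = 9992 kJ
  ΔH_I = 8062 − 9992 = −1930 kJ
Reaction II:
  Bonds broken (reactants):
    Cl-Cl: 1 × 247 = 247
    H-H: 1 × 441 = 441
    Σ(broken) = 688 kJ
  Bonds formed (products):
    H-Cl: 2 × 444 = 888
    Σ(formed) = 888 kJ
  ΔH_II = 688 − 888 = −200 kJ
ΔH_I − ΔH_II = −1730 kJ, so reaction I has the more negative ΔH; |ΔH_I − ΔH_II| = 1730 kJ.

Reaction I, by 1730 kJ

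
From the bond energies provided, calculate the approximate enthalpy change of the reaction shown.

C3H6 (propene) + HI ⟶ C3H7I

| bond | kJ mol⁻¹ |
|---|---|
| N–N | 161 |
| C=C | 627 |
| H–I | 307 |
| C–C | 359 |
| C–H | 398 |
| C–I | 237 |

ΔH ≈ −60 kJ

Bonds broken (reactants):
  C–C: 1 × 359 = 359
  C–H: 6 × 398 = 2388
  C=C: 1 × 627 = 627
  H–I: 1 × 307 = 307
  Σ(broken) = 3681 kJ
Bonds formed (products):
  C–C: 2 × 359 = 718
  C–H: 7 × 398 = 2786
  C–I: 1 × 237 = 237
  Σ(formed) = 3741 kJ
ΔH = Σ(broken) − Σ(formed) = 3681 − 3741 = −60 kJ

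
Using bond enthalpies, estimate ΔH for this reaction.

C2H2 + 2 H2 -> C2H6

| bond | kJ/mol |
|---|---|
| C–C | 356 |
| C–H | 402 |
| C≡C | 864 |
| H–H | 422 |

ΔH ≈ −256 kJ

Bonds broken (reactants):
  C≡C: 1 × 864 = 864
  C–H: 2 × 402 = 804
  H–H: 2 × 422 = 844
  Σ(broken) = 2512 kJ
Bonds formed (products):
  C–C: 1 × 356 = 356
  C–H: 6 × 402 = 2412
  Σ(formed) = 2768 kJ
ΔH = Σ(broken) − Σ(formed) = 2512 − 2768 = −256 kJ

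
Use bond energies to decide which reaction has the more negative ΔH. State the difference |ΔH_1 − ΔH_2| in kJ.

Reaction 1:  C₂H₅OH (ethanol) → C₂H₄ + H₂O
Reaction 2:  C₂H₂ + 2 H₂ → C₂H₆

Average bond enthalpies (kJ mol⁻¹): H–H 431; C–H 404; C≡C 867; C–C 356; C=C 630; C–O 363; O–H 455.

Reaction 1:
  Bonds broken (reactants):
    C–C: 1 × 356 = 356
    C–H: 5 × 404 = 2020
    C–O: 1 × 363 = 363
    O–H: 1 × 455 = 455
    Σ(broken) = 3194 kJ
  Bonds formed (products):
    C–H: 4 × 404 = 1616
    C=C: 1 × 630 = 630
    O–H: 2 × 455 = 910
    Σ(formed) = 3156 kJ
  ΔH_1 = 3194 − 3156 = +38 kJ
Reaction 2:
  Bonds broken (reactants):
    C≡C: 1 × 867 = 867
    C–H: 2 × 404 = 808
    H–H: 2 × 431 = 862
    Σ(broken) = 2537 kJ
  Bonds formed (products):
    C–C: 1 × 356 = 356
    C–H: 6 × 404 = 2424
    Σ(formed) = 2780 kJ
  ΔH_2 = 2537 − 2780 = −243 kJ
ΔH_1 − ΔH_2 = +281 kJ, so reaction 2 has the more negative ΔH; |ΔH_1 − ΔH_2| = 281 kJ.

Reaction 2, by 281 kJ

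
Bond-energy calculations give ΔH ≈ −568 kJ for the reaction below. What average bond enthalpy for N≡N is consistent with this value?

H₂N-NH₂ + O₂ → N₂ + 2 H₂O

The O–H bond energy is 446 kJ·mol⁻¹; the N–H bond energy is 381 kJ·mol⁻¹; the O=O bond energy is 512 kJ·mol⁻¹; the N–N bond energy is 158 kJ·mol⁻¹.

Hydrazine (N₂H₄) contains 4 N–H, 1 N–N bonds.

D(N≡N) ≈ 978 kJ/mol

Let D be the N≡N bond energy.
Σ(broken) = 4×381 + 1×158 + 1×512 = 2194
Σ(formed) = 1×D + 4×446 = 1784 + D
ΔH = Σ(broken) − Σ(formed) = (2194) − (1784 + D) = +410 − D
Setting this equal to −568 kJ gives D = 978 kJ/mol.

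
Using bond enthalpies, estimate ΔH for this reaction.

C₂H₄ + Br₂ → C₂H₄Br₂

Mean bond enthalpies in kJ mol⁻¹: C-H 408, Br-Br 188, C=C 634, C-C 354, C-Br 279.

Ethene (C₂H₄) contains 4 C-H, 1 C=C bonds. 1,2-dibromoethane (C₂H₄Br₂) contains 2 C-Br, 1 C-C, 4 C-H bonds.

ΔH ≈ −90 kJ

Bonds broken (reactants):
  Br-Br: 1 × 188 = 188
  C-H: 4 × 408 = 1632
  C=C: 1 × 634 = 634
  Σ(broken) = 2454 kJ
Bonds formed (products):
  C-Br: 2 × 279 = 558
  C-C: 1 × 354 = 354
  C-H: 4 × 408 = 1632
  Σ(formed) = 2544 kJ
ΔH = Σ(broken) − Σ(formed) = 2454 − 2544 = −90 kJ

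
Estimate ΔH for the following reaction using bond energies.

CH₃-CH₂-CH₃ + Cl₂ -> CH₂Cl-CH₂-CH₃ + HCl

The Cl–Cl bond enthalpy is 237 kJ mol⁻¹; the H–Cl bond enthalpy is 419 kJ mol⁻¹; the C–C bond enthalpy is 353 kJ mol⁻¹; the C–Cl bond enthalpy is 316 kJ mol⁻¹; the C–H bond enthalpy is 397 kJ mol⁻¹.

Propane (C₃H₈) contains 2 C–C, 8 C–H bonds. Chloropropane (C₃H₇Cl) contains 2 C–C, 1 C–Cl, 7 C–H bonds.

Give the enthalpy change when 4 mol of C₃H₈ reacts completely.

ΔH = −404 kJ

Bonds broken (reactants):
  C–C: 2 × 353 = 706
  C–H: 8 × 397 = 3176
  Cl–Cl: 1 × 237 = 237
  Σ(broken) = 4119 kJ
Bonds formed (products):
  C–C: 2 × 353 = 706
  C–Cl: 1 × 316 = 316
  C–H: 7 × 397 = 2779
  H–Cl: 1 × 419 = 419
  Σ(formed) = 4220 kJ
ΔH = Σ(broken) − Σ(formed) = 4119 − 4220 = −101 kJ
For 4× the reaction as written: 4 × (−101) = −404 kJ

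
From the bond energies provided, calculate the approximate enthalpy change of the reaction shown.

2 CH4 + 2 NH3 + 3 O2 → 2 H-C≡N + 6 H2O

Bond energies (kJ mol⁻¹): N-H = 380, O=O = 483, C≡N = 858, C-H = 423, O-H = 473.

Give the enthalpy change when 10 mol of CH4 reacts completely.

ΔH = −5625 kJ

Bonds broken (reactants):
  C-H: 8 × 423 = 3384
  N-H: 6 × 380 = 2280
  O=O: 3 × 483 = 1449
  Σ(broken) = 7113 kJ
Bonds formed (products):
  C≡N: 2 × 858 = 1716
  C-H: 2 × 423 = 846
  O-H: 12 × 473 = 5676
  Σ(formed) = 8238 kJ
ΔH = Σ(broken) − Σ(formed) = 7113 − 8238 = −1125 kJ
For 5× the reaction as written: 5 × (−1125) = −5625 kJ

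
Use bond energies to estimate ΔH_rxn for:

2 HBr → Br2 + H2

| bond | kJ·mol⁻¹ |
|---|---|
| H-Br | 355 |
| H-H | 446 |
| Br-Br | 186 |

ΔH ≈ +78 kJ

Bonds broken (reactants):
  H-Br: 2 × 355 = 710
  Σ(broken) = 710 kJ
Bonds formed (products):
  Br-Br: 1 × 186 = 186
  H-H: 1 × 446 = 446
  Σ(formed) = 632 kJ
ΔH = Σ(broken) − Σ(formed) = 710 − 632 = +78 kJ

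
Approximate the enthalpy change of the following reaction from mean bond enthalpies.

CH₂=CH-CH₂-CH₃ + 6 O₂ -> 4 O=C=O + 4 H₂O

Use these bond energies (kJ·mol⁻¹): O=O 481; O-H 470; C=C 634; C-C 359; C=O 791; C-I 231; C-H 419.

ΔH ≈ −2498 kJ

Bonds broken (reactants):
  C-C: 2 × 359 = 718
  C-H: 8 × 419 = 3352
  C=C: 1 × 634 = 634
  O=O: 6 × 481 = 2886
  Σ(broken) = 7590 kJ
Bonds formed (products):
  C=O: 8 × 791 = 6328
  O-H: 8 × 470 = 3760
  Σ(formed) = 10088 kJ
ΔH = Σ(broken) − Σ(formed) = 7590 − 10088 = −2498 kJ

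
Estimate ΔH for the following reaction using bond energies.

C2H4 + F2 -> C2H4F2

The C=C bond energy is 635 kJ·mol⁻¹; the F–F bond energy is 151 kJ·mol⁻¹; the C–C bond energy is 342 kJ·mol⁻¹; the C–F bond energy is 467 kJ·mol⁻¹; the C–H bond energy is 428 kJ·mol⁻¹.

ΔH ≈ −490 kJ

Bonds broken (reactants):
  C–H: 4 × 428 = 1712
  C=C: 1 × 635 = 635
  F–F: 1 × 151 = 151
  Σ(broken) = 2498 kJ
Bonds formed (products):
  C–C: 1 × 342 = 342
  C–F: 2 × 467 = 934
  C–H: 4 × 428 = 1712
  Σ(formed) = 2988 kJ
ΔH = Σ(broken) − Σ(formed) = 2498 − 2988 = −490 kJ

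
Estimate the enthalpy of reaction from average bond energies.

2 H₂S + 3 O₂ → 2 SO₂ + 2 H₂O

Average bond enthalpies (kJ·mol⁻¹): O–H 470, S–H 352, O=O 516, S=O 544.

Bonds broken (reactants):
  O=O: 3 × 516 = 1548
  S–H: 4 × 352 = 1408
  Σ(broken) = 2956 kJ
Bonds formed (products):
  O–H: 4 × 470 = 1880
  S=O: 4 × 544 = 2176
  Σ(formed) = 4056 kJ
ΔH = Σ(broken) − Σ(formed) = 2956 − 4056 = −1100 kJ

ΔH ≈ −1100 kJ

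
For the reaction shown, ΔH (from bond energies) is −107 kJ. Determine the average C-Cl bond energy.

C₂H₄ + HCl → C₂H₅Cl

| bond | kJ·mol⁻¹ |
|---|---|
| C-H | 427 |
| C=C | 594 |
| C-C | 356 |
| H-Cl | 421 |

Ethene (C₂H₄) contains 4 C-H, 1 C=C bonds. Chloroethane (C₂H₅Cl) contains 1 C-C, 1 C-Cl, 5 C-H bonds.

D(C-Cl) ≈ 339 kJ/mol

Let D be the C-Cl bond energy.
Σ(broken) = 4×427 + 1×594 + 1×421 = 2723
Σ(formed) = 1×356 + 1×D + 5×427 = 2491 + D
ΔH = Σ(broken) − Σ(formed) = (2723) − (2491 + D) = +232 − D
Setting this equal to −107 kJ gives D = 339 kJ/mol.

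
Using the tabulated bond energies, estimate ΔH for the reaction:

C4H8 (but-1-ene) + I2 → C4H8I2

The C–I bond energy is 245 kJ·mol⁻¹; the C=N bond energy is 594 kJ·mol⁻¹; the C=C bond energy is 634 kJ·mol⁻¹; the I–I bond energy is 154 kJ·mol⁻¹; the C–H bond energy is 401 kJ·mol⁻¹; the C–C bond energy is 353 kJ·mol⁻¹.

ΔH ≈ −55 kJ

Bonds broken (reactants):
  C–C: 2 × 353 = 706
  C–H: 8 × 401 = 3208
  C=C: 1 × 634 = 634
  I–I: 1 × 154 = 154
  Σ(broken) = 4702 kJ
Bonds formed (products):
  C–C: 3 × 353 = 1059
  C–H: 8 × 401 = 3208
  C–I: 2 × 245 = 490
  Σ(formed) = 4757 kJ
ΔH = Σ(broken) − Σ(formed) = 4702 − 4757 = −55 kJ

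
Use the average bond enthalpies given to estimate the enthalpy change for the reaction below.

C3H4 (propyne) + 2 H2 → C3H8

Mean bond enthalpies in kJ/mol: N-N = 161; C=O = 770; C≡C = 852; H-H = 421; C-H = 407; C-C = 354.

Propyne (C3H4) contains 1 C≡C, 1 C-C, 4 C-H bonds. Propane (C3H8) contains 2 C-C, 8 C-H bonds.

ΔH ≈ −288 kJ

Bonds broken (reactants):
  C≡C: 1 × 852 = 852
  C-C: 1 × 354 = 354
  C-H: 4 × 407 = 1628
  H-H: 2 × 421 = 842
  Σ(broken) = 3676 kJ
Bonds formed (products):
  C-C: 2 × 354 = 708
  C-H: 8 × 407 = 3256
  Σ(formed) = 3964 kJ
ΔH = Σ(broken) − Σ(formed) = 3676 − 3964 = −288 kJ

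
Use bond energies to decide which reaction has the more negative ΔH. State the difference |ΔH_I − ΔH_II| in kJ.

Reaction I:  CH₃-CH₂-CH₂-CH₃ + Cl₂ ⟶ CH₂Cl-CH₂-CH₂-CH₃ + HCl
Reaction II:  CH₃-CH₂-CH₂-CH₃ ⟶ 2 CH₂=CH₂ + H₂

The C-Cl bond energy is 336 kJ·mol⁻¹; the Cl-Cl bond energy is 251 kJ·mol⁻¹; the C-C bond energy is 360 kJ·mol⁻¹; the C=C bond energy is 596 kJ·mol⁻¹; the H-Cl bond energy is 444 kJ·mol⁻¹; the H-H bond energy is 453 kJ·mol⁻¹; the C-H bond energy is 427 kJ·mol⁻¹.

Reaction I, by 391 kJ

Reaction I:
  Bonds broken (reactants):
    C-C: 3 × 360 = 1080
    C-H: 10 × 427 = 4270
    Cl-Cl: 1 × 251 = 251
    Σ(broken) = 5601 kJ
  Bonds formed (products):
    C-C: 3 × 360 = 1080
    C-Cl: 1 × 336 = 336
    C-H: 9 × 427 = 3843
    H-Cl: 1 × 444 = 444
    Σ(formed) = 5703 kJ
  ΔH_I = 5601 − 5703 = −102 kJ
Reaction II:
  Bonds broken (reactants):
    C-C: 3 × 360 = 1080
    C-H: 10 × 427 = 4270
    Σ(broken) = 5350 kJ
  Bonds formed (products):
    C-H: 8 × 427 = 3416
    C=C: 2 × 596 = 1192
    H-H: 1 × 453 = 453
    Σ(formed) = 5061 kJ
  ΔH_II = 5350 − 5061 = +289 kJ
ΔH_I − ΔH_II = −391 kJ, so reaction I has the more negative ΔH; |ΔH_I − ΔH_II| = 391 kJ.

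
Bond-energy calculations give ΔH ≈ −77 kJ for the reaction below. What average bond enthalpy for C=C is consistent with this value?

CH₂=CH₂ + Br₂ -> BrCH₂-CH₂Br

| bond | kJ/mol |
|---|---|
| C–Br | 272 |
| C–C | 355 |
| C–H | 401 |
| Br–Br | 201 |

D(C=C) ≈ 621 kJ/mol

Let D be the C=C bond energy.
Σ(broken) = 1×201 + 4×401 + 1×D = 1805 + D
Σ(formed) = 2×272 + 1×355 + 4×401 = 2503
ΔH = Σ(broken) − Σ(formed) = (1805 + D) − (2503) = −698 + D
Setting this equal to −77 kJ gives D = 621 kJ/mol.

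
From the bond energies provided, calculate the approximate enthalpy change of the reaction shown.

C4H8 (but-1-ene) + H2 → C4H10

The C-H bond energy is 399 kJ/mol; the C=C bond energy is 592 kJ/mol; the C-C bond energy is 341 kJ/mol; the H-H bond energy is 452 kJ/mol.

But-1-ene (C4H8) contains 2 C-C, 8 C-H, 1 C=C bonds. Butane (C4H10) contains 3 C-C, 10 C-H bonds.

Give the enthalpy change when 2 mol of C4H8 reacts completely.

ΔH = −190 kJ

Bonds broken (reactants):
  C-C: 2 × 341 = 682
  C-H: 8 × 399 = 3192
  C=C: 1 × 592 = 592
  H-H: 1 × 452 = 452
  Σ(broken) = 4918 kJ
Bonds formed (products):
  C-C: 3 × 341 = 1023
  C-H: 10 × 399 = 3990
  Σ(formed) = 5013 kJ
ΔH = Σ(broken) − Σ(formed) = 4918 − 5013 = −95 kJ
For 2× the reaction as written: 2 × (−95) = −190 kJ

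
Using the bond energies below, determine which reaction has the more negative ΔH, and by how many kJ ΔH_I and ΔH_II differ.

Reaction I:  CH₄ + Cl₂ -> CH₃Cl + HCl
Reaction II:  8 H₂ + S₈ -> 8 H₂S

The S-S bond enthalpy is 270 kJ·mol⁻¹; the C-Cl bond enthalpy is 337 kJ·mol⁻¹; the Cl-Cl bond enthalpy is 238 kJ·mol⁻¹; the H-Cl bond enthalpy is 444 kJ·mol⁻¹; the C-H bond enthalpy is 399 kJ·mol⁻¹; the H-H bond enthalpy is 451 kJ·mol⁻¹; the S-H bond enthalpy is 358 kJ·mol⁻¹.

Reaction I, by 184 kJ

Reaction I:
  Bonds broken (reactants):
    C-H: 4 × 399 = 1596
    Cl-Cl: 1 × 238 = 238
    Σ(broken) = 1834 kJ
  Bonds formed (products):
    C-Cl: 1 × 337 = 337
    C-H: 3 × 399 = 1197
    H-Cl: 1 × 444 = 444
    Σ(formed) = 1978 kJ
  ΔH_I = 1834 − 1978 = −144 kJ
Reaction II:
  Bonds broken (reactants):
    H-H: 8 × 451 = 3608
    S-S: 8 × 270 = 2160
    Σ(broken) = 5768 kJ
  Bonds formed (products):
    S-H: 16 × 358 = 5728
    Σ(formed) = 5728 kJ
  ΔH_II = 5768 − 5728 = +40 kJ
ΔH_I − ΔH_II = −184 kJ, so reaction I has the more negative ΔH; |ΔH_I − ΔH_II| = 184 kJ.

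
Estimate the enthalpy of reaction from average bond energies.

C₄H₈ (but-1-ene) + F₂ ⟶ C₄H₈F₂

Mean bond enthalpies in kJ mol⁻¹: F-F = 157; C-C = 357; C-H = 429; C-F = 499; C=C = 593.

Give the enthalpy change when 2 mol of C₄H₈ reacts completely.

Bonds broken (reactants):
  C-C: 2 × 357 = 714
  C-H: 8 × 429 = 3432
  C=C: 1 × 593 = 593
  F-F: 1 × 157 = 157
  Σ(broken) = 4896 kJ
Bonds formed (products):
  C-C: 3 × 357 = 1071
  C-F: 2 × 499 = 998
  C-H: 8 × 429 = 3432
  Σ(formed) = 5501 kJ
ΔH = Σ(broken) − Σ(formed) = 4896 − 5501 = −605 kJ
For 2× the reaction as written: 2 × (−605) = −1210 kJ

ΔH = −1210 kJ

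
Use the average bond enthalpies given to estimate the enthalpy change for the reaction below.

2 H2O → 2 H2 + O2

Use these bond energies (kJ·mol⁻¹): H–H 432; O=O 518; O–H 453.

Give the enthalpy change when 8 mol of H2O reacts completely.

Bonds broken (reactants):
  O–H: 4 × 453 = 1812
  Σ(broken) = 1812 kJ
Bonds formed (products):
  H–H: 2 × 432 = 864
  O=O: 1 × 518 = 518
  Σ(formed) = 1382 kJ
ΔH = Σ(broken) − Σ(formed) = 1812 − 1382 = +430 kJ
For 4× the reaction as written: 4 × (+430) = +1720 kJ

ΔH = +1720 kJ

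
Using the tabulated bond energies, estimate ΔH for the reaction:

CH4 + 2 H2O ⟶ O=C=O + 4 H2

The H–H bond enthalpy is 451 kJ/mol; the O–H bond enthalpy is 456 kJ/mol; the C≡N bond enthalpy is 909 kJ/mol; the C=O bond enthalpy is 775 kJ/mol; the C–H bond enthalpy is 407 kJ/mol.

Bonds broken (reactants):
  C–H: 4 × 407 = 1628
  O–H: 4 × 456 = 1824
  Σ(broken) = 3452 kJ
Bonds formed (products):
  C=O: 2 × 775 = 1550
  H–H: 4 × 451 = 1804
  Σ(formed) = 3354 kJ
ΔH = Σ(broken) − Σ(formed) = 3452 − 3354 = +98 kJ

ΔH ≈ +98 kJ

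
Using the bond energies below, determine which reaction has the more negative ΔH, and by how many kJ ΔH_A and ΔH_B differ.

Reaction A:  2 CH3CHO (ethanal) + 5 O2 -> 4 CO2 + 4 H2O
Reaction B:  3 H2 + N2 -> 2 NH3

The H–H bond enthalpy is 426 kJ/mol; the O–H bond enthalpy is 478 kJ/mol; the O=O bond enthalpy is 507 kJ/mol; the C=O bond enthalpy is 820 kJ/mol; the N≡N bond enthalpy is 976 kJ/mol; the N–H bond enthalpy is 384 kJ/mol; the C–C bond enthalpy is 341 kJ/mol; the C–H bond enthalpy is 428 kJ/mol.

Reaction A, by 2053 kJ

Reaction A:
  Bonds broken (reactants):
    C–C: 2 × 341 = 682
    C–H: 8 × 428 = 3424
    C=O: 2 × 820 = 1640
    O=O: 5 × 507 = 2535
    Σ(broken) = 8281 kJ
  Bonds formed (products):
    C=O: 8 × 820 = 6560
    O–H: 8 × 478 = 3824
    Σ(formed) = 10384 kJ
  ΔH_A = 8281 − 10384 = −2103 kJ
Reaction B:
  Bonds broken (reactants):
    H–H: 3 × 426 = 1278
    N≡N: 1 × 976 = 976
    Σ(broken) = 2254 kJ
  Bonds formed (products):
    N–H: 6 × 384 = 2304
    Σ(formed) = 2304 kJ
  ΔH_B = 2254 − 2304 = −50 kJ
ΔH_A − ΔH_B = −2053 kJ, so reaction A has the more negative ΔH; |ΔH_A − ΔH_B| = 2053 kJ.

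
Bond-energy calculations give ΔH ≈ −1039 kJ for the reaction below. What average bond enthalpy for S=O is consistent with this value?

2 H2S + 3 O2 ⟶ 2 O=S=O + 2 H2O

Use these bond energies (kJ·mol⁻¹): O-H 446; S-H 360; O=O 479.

D(S=O) ≈ 533 kJ/mol

Let D be the S=O bond energy.
Σ(broken) = 3×479 + 4×360 = 2877
Σ(formed) = 4×446 + 4×D = 1784 + 4D
ΔH = Σ(broken) − Σ(formed) = (2877) − (1784 + 4D) = +1093 − 4D
Setting this equal to −1039 kJ gives 4D = 2132, so D = 533 kJ/mol.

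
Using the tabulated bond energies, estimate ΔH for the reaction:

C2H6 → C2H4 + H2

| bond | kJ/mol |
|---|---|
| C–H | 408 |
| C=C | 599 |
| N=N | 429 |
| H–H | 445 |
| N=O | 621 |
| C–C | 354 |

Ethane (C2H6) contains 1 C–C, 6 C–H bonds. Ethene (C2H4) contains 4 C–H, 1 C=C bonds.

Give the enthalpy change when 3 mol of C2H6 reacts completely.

ΔH = +378 kJ

Bonds broken (reactants):
  C–C: 1 × 354 = 354
  C–H: 6 × 408 = 2448
  Σ(broken) = 2802 kJ
Bonds formed (products):
  C–H: 4 × 408 = 1632
  C=C: 1 × 599 = 599
  H–H: 1 × 445 = 445
  Σ(formed) = 2676 kJ
ΔH = Σ(broken) − Σ(formed) = 2802 − 2676 = +126 kJ
For 3× the reaction as written: 3 × (+126) = +378 kJ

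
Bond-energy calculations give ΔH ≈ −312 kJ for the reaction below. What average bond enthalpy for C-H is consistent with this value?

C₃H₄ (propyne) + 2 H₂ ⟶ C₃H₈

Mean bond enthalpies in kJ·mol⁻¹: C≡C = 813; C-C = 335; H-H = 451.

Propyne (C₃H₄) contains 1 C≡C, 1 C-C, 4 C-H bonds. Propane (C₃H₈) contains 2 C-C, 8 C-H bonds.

Let D be the C-H bond energy.
Σ(broken) = 1×813 + 1×335 + 4×D + 2×451 = 2050 + 4D
Σ(formed) = 2×335 + 8×D = 670 + 8D
ΔH = Σ(broken) − Σ(formed) = (2050 + 4D) − (670 + 8D) = +1380 − 4D
Setting this equal to −312 kJ gives 4D = 1692, so D = 423 kJ/mol.

D(C-H) ≈ 423 kJ/mol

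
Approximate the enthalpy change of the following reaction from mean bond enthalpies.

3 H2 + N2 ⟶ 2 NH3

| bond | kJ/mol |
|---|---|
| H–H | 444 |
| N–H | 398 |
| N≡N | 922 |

Bonds broken (reactants):
  H–H: 3 × 444 = 1332
  N≡N: 1 × 922 = 922
  Σ(broken) = 2254 kJ
Bonds formed (products):
  N–H: 6 × 398 = 2388
  Σ(formed) = 2388 kJ
ΔH = Σ(broken) − Σ(formed) = 2254 − 2388 = −134 kJ

ΔH ≈ −134 kJ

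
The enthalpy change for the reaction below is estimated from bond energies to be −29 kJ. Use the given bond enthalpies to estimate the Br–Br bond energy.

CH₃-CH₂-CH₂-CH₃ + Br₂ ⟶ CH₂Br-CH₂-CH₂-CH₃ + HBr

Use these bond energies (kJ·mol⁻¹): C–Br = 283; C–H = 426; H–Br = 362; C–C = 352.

Let D be the Br–Br bond energy.
Σ(broken) = 1×D + 3×352 + 10×426 = 5316 + D
Σ(formed) = 1×283 + 3×352 + 9×426 + 1×362 = 5535
ΔH = Σ(broken) − Σ(formed) = (5316 + D) − (5535) = −219 + D
Setting this equal to −29 kJ gives D = 190 kJ/mol.

D(Br–Br) ≈ 190 kJ/mol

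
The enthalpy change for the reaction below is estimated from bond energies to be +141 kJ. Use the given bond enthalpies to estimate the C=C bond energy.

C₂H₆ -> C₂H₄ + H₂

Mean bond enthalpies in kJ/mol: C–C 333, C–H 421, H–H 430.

D(C=C) ≈ 604 kJ/mol

Let D be the C=C bond energy.
Σ(broken) = 1×333 + 6×421 = 2859
Σ(formed) = 4×421 + 1×D + 1×430 = 2114 + D
ΔH = Σ(broken) − Σ(formed) = (2859) − (2114 + D) = +745 − D
Setting this equal to +141 kJ gives D = 604 kJ/mol.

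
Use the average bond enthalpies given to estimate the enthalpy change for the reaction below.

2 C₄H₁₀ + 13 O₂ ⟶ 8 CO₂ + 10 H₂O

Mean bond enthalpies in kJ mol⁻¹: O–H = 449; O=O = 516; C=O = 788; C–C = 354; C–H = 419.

Bonds broken (reactants):
  C–C: 6 × 354 = 2124
  C–H: 20 × 419 = 8380
  O=O: 13 × 516 = 6708
  Σ(broken) = 17212 kJ
Bonds formed (products):
  C=O: 16 × 788 = 12608
  O–H: 20 × 449 = 8980
  Σ(formed) = 21588 kJ
ΔH = Σ(broken) − Σ(formed) = 17212 − 21588 = −4376 kJ

ΔH ≈ −4376 kJ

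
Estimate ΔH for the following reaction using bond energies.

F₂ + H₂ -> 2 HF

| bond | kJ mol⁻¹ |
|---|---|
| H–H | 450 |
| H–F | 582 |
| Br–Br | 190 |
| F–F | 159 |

ΔH ≈ −555 kJ

Bonds broken (reactants):
  F–F: 1 × 159 = 159
  H–H: 1 × 450 = 450
  Σ(broken) = 609 kJ
Bonds formed (products):
  H–F: 2 × 582 = 1164
  Σ(formed) = 1164 kJ
ΔH = Σ(broken) − Σ(formed) = 609 − 1164 = −555 kJ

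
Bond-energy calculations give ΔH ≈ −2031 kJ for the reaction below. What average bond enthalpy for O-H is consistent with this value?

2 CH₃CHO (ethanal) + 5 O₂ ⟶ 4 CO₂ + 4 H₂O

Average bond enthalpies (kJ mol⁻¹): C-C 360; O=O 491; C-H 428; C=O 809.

D(O-H) ≈ 472 kJ/mol

Let D be the O-H bond energy.
Σ(broken) = 2×360 + 8×428 + 2×809 + 5×491 = 8217
Σ(formed) = 8×809 + 8×D = 6472 + 8D
ΔH = Σ(broken) − Σ(formed) = (8217) − (6472 + 8D) = +1745 − 8D
Setting this equal to −2031 kJ gives 8D = 3776, so D = 472 kJ/mol.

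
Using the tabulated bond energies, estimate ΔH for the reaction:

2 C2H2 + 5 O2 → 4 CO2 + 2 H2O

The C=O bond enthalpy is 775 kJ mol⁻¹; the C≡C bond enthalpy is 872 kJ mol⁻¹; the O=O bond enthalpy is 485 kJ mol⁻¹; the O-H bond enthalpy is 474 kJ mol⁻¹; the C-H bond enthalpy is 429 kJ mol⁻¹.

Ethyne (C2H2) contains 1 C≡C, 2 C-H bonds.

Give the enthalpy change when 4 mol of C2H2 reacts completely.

Bonds broken (reactants):
  C≡C: 2 × 872 = 1744
  C-H: 4 × 429 = 1716
  O=O: 5 × 485 = 2425
  Σ(broken) = 5885 kJ
Bonds formed (products):
  C=O: 8 × 775 = 6200
  O-H: 4 × 474 = 1896
  Σ(formed) = 8096 kJ
ΔH = Σ(broken) − Σ(formed) = 5885 − 8096 = −2211 kJ
For 2× the reaction as written: 2 × (−2211) = −4422 kJ

ΔH = −4422 kJ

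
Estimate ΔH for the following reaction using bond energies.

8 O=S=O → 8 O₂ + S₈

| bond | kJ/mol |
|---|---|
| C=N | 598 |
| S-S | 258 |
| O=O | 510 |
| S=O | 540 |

Bonds broken (reactants):
  S=O: 16 × 540 = 8640
  Σ(broken) = 8640 kJ
Bonds formed (products):
  O=O: 8 × 510 = 4080
  S-S: 8 × 258 = 2064
  Σ(formed) = 6144 kJ
ΔH = Σ(broken) − Σ(formed) = 8640 − 6144 = +2496 kJ

ΔH ≈ +2496 kJ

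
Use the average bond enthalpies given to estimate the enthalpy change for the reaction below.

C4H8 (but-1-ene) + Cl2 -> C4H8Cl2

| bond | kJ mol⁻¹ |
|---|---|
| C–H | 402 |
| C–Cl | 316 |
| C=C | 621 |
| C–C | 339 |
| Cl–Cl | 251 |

Bonds broken (reactants):
  C–C: 2 × 339 = 678
  C–H: 8 × 402 = 3216
  C=C: 1 × 621 = 621
  Cl–Cl: 1 × 251 = 251
  Σ(broken) = 4766 kJ
Bonds formed (products):
  C–C: 3 × 339 = 1017
  C–Cl: 2 × 316 = 632
  C–H: 8 × 402 = 3216
  Σ(formed) = 4865 kJ
ΔH = Σ(broken) − Σ(formed) = 4766 − 4865 = −99 kJ

ΔH ≈ −99 kJ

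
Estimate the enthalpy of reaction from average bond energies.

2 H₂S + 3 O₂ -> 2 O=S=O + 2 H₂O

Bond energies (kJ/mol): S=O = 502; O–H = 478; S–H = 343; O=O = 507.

ΔH ≈ −1027 kJ

Bonds broken (reactants):
  O=O: 3 × 507 = 1521
  S–H: 4 × 343 = 1372
  Σ(broken) = 2893 kJ
Bonds formed (products):
  O–H: 4 × 478 = 1912
  S=O: 4 × 502 = 2008
  Σ(formed) = 3920 kJ
ΔH = Σ(broken) − Σ(formed) = 2893 − 3920 = −1027 kJ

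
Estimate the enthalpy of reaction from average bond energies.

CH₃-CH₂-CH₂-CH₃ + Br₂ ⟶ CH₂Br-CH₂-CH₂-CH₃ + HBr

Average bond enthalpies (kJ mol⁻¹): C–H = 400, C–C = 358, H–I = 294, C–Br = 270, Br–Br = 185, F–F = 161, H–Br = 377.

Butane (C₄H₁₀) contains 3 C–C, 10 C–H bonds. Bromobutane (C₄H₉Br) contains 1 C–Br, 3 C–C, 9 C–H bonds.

ΔH ≈ −62 kJ

Bonds broken (reactants):
  Br–Br: 1 × 185 = 185
  C–C: 3 × 358 = 1074
  C–H: 10 × 400 = 4000
  Σ(broken) = 5259 kJ
Bonds formed (products):
  C–Br: 1 × 270 = 270
  C–C: 3 × 358 = 1074
  C–H: 9 × 400 = 3600
  H–Br: 1 × 377 = 377
  Σ(formed) = 5321 kJ
ΔH = Σ(broken) − Σ(formed) = 5259 − 5321 = −62 kJ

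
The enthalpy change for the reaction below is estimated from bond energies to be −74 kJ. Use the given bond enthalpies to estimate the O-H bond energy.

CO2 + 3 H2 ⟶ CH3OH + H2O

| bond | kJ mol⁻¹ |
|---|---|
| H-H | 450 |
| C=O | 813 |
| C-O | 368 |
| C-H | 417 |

Let D be the O-H bond energy.
Σ(broken) = 2×813 + 3×450 = 2976
Σ(formed) = 3×417 + 1×368 + 3×D = 1619 + 3D
ΔH = Σ(broken) − Σ(formed) = (2976) − (1619 + 3D) = +1357 − 3D
Setting this equal to −74 kJ gives 3D = 1431, so D = 477 kJ/mol.

D(O-H) ≈ 477 kJ/mol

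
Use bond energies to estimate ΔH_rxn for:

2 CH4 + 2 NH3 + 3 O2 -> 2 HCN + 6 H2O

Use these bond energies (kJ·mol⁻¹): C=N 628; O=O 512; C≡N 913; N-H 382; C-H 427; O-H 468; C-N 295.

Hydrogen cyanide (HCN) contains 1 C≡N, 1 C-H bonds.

ΔH ≈ −1052 kJ

Bonds broken (reactants):
  C-H: 8 × 427 = 3416
  N-H: 6 × 382 = 2292
  O=O: 3 × 512 = 1536
  Σ(broken) = 7244 kJ
Bonds formed (products):
  C≡N: 2 × 913 = 1826
  C-H: 2 × 427 = 854
  O-H: 12 × 468 = 5616
  Σ(formed) = 8296 kJ
ΔH = Σ(broken) − Σ(formed) = 7244 − 8296 = −1052 kJ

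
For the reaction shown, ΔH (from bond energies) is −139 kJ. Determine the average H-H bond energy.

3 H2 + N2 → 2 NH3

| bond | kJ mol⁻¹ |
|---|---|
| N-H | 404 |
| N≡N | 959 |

D(H-H) ≈ 442 kJ/mol

Let D be the H-H bond energy.
Σ(broken) = 3×D + 1×959 = 959 + 3D
Σ(formed) = 6×404 = 2424
ΔH = Σ(broken) − Σ(formed) = (959 + 3D) − (2424) = −1465 + 3D
Setting this equal to −139 kJ gives 3D = 1326, so D = 442 kJ/mol.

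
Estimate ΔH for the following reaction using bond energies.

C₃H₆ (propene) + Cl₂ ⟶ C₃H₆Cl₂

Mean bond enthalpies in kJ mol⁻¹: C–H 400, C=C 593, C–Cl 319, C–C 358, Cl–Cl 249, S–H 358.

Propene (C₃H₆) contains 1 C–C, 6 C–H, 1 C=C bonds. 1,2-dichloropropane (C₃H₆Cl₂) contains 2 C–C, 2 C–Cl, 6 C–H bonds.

Bonds broken (reactants):
  C–C: 1 × 358 = 358
  C–H: 6 × 400 = 2400
  C=C: 1 × 593 = 593
  Cl–Cl: 1 × 249 = 249
  Σ(broken) = 3600 kJ
Bonds formed (products):
  C–C: 2 × 358 = 716
  C–Cl: 2 × 319 = 638
  C–H: 6 × 400 = 2400
  Σ(formed) = 3754 kJ
ΔH = Σ(broken) − Σ(formed) = 3600 − 3754 = −154 kJ

ΔH ≈ −154 kJ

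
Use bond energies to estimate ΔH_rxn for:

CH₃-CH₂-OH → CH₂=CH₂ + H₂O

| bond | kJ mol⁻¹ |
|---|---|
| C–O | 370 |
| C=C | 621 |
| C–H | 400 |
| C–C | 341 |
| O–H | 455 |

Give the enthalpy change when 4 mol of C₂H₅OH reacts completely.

ΔH = +140 kJ

Bonds broken (reactants):
  C–C: 1 × 341 = 341
  C–H: 5 × 400 = 2000
  C–O: 1 × 370 = 370
  O–H: 1 × 455 = 455
  Σ(broken) = 3166 kJ
Bonds formed (products):
  C–H: 4 × 400 = 1600
  C=C: 1 × 621 = 621
  O–H: 2 × 455 = 910
  Σ(formed) = 3131 kJ
ΔH = Σ(broken) − Σ(formed) = 3166 − 3131 = +35 kJ
For 4× the reaction as written: 4 × (+35) = +140 kJ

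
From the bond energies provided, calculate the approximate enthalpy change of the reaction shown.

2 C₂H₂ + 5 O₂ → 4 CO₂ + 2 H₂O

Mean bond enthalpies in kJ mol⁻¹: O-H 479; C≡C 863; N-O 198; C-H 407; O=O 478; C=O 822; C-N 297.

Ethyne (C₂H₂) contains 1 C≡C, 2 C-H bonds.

Bonds broken (reactants):
  C≡C: 2 × 863 = 1726
  C-H: 4 × 407 = 1628
  O=O: 5 × 478 = 2390
  Σ(broken) = 5744 kJ
Bonds formed (products):
  C=O: 8 × 822 = 6576
  O-H: 4 × 479 = 1916
  Σ(formed) = 8492 kJ
ΔH = Σ(broken) − Σ(formed) = 5744 − 8492 = −2748 kJ

ΔH ≈ −2748 kJ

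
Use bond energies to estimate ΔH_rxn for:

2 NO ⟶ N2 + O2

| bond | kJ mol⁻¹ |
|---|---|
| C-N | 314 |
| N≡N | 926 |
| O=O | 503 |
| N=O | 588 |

Bonds broken (reactants):
  N=O: 2 × 588 = 1176
  Σ(broken) = 1176 kJ
Bonds formed (products):
  N≡N: 1 × 926 = 926
  O=O: 1 × 503 = 503
  Σ(formed) = 1429 kJ
ΔH = Σ(broken) − Σ(formed) = 1176 − 1429 = −253 kJ

ΔH ≈ −253 kJ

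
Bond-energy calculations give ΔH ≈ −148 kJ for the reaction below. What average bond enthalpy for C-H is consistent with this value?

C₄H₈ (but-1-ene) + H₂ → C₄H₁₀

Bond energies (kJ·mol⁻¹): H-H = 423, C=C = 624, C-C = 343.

D(C-H) ≈ 426 kJ/mol

Let D be the C-H bond energy.
Σ(broken) = 2×343 + 8×D + 1×624 + 1×423 = 1733 + 8D
Σ(formed) = 3×343 + 10×D = 1029 + 10D
ΔH = Σ(broken) − Σ(formed) = (1733 + 8D) − (1029 + 10D) = +704 − 2D
Setting this equal to −148 kJ gives 2D = 852, so D = 426 kJ/mol.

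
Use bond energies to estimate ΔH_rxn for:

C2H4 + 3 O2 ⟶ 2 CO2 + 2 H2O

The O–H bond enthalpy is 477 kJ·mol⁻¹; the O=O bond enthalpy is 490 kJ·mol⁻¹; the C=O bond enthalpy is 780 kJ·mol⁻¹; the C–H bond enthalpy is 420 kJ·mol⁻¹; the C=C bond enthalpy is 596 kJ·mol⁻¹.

ΔH ≈ −1282 kJ

Bonds broken (reactants):
  C–H: 4 × 420 = 1680
  C=C: 1 × 596 = 596
  O=O: 3 × 490 = 1470
  Σ(broken) = 3746 kJ
Bonds formed (products):
  C=O: 4 × 780 = 3120
  O–H: 4 × 477 = 1908
  Σ(formed) = 5028 kJ
ΔH = Σ(broken) − Σ(formed) = 3746 − 5028 = −1282 kJ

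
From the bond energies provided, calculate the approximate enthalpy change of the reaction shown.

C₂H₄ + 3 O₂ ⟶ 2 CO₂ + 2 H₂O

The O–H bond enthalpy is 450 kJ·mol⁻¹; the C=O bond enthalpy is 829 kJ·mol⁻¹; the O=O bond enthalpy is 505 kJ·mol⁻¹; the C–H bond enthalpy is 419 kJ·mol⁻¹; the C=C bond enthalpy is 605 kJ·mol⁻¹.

Bonds broken (reactants):
  C–H: 4 × 419 = 1676
  C=C: 1 × 605 = 605
  O=O: 3 × 505 = 1515
  Σ(broken) = 3796 kJ
Bonds formed (products):
  C=O: 4 × 829 = 3316
  O–H: 4 × 450 = 1800
  Σ(formed) = 5116 kJ
ΔH = Σ(broken) − Σ(formed) = 3796 − 5116 = −1320 kJ

ΔH ≈ −1320 kJ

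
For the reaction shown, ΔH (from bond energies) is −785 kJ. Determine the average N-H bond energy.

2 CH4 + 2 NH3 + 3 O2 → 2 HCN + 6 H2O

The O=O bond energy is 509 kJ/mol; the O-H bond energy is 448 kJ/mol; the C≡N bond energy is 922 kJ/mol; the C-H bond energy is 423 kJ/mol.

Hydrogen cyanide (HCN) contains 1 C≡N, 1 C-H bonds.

D(N-H) ≈ 395 kJ/mol

Let D be the N-H bond energy.
Σ(broken) = 8×423 + 6×D + 3×509 = 4911 + 6D
Σ(formed) = 2×922 + 2×423 + 12×448 = 8066
ΔH = Σ(broken) − Σ(formed) = (4911 + 6D) − (8066) = −3155 + 6D
Setting this equal to −785 kJ gives 6D = 2370, so D = 395 kJ/mol.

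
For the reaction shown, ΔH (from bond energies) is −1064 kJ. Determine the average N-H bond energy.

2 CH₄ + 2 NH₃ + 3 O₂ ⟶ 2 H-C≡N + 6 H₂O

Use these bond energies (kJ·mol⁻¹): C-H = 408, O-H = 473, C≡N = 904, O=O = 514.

D(N-H) ≈ 405 kJ/mol

Let D be the N-H bond energy.
Σ(broken) = 8×408 + 6×D + 3×514 = 4806 + 6D
Σ(formed) = 2×904 + 2×408 + 12×473 = 8300
ΔH = Σ(broken) − Σ(formed) = (4806 + 6D) − (8300) = −3494 + 6D
Setting this equal to −1064 kJ gives 6D = 2430, so D = 405 kJ/mol.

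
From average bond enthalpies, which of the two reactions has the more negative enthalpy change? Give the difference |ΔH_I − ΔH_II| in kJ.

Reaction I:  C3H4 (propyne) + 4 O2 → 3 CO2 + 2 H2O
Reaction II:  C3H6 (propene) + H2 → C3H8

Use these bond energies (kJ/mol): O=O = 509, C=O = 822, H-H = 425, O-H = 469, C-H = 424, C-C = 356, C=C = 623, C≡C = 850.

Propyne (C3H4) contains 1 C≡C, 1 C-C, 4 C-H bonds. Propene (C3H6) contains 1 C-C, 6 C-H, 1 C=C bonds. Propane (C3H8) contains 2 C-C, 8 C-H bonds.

Reaction I, by 1714 kJ

Reaction I:
  Bonds broken (reactants):
    C≡C: 1 × 850 = 850
    C-C: 1 × 356 = 356
    C-H: 4 × 424 = 1696
    O=O: 4 × 509 = 2036
    Σ(broken) = 4938 kJ
  Bonds formed (products):
    C=O: 6 × 822 = 4932
    O-H: 4 × 469 = 1876
    Σ(formed) = 6808 kJ
  ΔH_I = 4938 − 6808 = −1870 kJ
Reaction II:
  Bonds broken (reactants):
    C-C: 1 × 356 = 356
    C-H: 6 × 424 = 2544
    C=C: 1 × 623 = 623
    H-H: 1 × 425 = 425
    Σ(broken) = 3948 kJ
  Bonds formed (products):
    C-C: 2 × 356 = 712
    C-H: 8 × 424 = 3392
    Σ(formed) = 4104 kJ
  ΔH_II = 3948 − 4104 = −156 kJ
ΔH_I − ΔH_II = −1714 kJ, so reaction I has the more negative ΔH; |ΔH_I − ΔH_II| = 1714 kJ.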